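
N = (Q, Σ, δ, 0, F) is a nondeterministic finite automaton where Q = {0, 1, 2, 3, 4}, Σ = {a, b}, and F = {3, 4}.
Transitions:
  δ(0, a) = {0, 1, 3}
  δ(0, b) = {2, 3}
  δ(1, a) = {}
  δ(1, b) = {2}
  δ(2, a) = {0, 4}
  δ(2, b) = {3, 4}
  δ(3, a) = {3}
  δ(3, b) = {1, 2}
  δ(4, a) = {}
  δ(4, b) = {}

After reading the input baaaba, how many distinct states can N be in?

Start: {0}
read b: {2, 3}
read a: {0, 3, 4}
read a: {0, 1, 3}
read a: {0, 1, 3}
read b: {1, 2, 3}
read a: {0, 3, 4}
Final reachable set {0, 3, 4} has 3 states.

3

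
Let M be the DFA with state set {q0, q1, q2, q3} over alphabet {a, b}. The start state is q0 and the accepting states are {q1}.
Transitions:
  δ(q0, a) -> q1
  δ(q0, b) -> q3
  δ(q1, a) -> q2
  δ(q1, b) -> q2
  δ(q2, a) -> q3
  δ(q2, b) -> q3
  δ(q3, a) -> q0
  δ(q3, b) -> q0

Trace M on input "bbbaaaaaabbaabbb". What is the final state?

q0 --b--> q3
q3 --b--> q0
q0 --b--> q3
q3 --a--> q0
q0 --a--> q1
q1 --a--> q2
q2 --a--> q3
q3 --a--> q0
q0 --a--> q1
q1 --b--> q2
q2 --b--> q3
q3 --a--> q0
q0 --a--> q1
q1 --b--> q2
q2 --b--> q3
q3 --b--> q0

q0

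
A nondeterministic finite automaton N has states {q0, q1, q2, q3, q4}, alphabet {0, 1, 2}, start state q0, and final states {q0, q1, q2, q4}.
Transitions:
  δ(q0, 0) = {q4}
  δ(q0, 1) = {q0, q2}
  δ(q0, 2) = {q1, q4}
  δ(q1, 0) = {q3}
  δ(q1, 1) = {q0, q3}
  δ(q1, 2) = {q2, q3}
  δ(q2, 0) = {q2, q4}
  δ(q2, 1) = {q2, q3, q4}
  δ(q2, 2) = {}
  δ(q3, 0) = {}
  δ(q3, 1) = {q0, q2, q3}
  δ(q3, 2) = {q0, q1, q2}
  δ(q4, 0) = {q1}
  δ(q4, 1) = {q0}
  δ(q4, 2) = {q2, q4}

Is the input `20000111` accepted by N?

rejected

Start: {q0}
read 2: {q1, q4}
read 0: {q1, q3}
read 0: {q3}
read 0: {}
The reachable set is empty and stays empty for the remaining 4 symbols.
Reachable ∩ accepting = {} — empty.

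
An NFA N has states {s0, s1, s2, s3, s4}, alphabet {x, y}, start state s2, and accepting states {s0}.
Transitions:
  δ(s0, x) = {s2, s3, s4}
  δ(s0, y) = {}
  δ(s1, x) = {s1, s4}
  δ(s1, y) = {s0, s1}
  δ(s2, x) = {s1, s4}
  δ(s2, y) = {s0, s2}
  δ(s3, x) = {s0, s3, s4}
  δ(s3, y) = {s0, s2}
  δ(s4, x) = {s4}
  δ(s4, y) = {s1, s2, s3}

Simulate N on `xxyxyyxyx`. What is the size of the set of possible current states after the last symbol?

Start: {s2}
read x: {s1, s4}
read x: {s1, s4}
read y: {s0, s1, s2, s3}
read x: {s0, s1, s2, s3, s4}
read y: {s0, s1, s2, s3}
read y: {s0, s1, s2}
read x: {s1, s2, s3, s4}
read y: {s0, s1, s2, s3}
read x: {s0, s1, s2, s3, s4}
Final reachable set {s0, s1, s2, s3, s4} has 5 states.

5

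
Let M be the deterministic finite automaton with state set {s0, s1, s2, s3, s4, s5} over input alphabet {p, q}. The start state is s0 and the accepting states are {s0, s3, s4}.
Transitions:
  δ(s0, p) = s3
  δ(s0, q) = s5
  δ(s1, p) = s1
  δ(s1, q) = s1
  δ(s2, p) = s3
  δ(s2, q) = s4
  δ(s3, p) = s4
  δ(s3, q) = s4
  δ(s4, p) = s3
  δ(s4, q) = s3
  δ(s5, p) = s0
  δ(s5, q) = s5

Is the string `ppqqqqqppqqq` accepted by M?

s0 --p--> s3
s3 --p--> s4
s4 --q--> s3
s3 --q--> s4
s4 --q--> s3
s3 --q--> s4
s4 --q--> s3
s3 --p--> s4
s4 --p--> s3
s3 --q--> s4
s4 --q--> s3
s3 --q--> s4
End in state s4, which is an accepting state.

accepted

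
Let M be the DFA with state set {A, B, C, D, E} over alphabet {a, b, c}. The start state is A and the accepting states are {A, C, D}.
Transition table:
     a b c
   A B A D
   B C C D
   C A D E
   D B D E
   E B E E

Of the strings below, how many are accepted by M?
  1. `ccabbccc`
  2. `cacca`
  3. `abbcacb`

1

`ccabbccc`: rejected
`cacca`: rejected
`abbcacb`: accepted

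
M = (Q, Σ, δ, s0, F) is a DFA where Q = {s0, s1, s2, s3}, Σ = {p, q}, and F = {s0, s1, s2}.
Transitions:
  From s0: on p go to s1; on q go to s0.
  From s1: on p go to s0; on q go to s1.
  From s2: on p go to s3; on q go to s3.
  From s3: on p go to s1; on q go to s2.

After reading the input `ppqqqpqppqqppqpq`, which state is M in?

s0

s0 --p--> s1
s1 --p--> s0
s0 --q--> s0
s0 --q--> s0
s0 --q--> s0
s0 --p--> s1
s1 --q--> s1
s1 --p--> s0
s0 --p--> s1
s1 --q--> s1
s1 --q--> s1
s1 --p--> s0
s0 --p--> s1
s1 --q--> s1
s1 --p--> s0
s0 --q--> s0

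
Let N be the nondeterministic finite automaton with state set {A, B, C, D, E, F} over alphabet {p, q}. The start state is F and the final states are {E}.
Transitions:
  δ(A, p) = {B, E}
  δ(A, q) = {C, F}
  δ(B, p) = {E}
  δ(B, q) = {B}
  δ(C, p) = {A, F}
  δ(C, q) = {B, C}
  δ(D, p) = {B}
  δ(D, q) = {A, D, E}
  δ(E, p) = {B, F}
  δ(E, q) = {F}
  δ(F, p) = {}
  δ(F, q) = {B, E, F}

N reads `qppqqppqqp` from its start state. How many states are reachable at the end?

3

Start: {F}
read q: {B, E, F}
read p: {B, E, F}
read p: {B, E, F}
read q: {B, E, F}
read q: {B, E, F}
read p: {B, E, F}
read p: {B, E, F}
read q: {B, E, F}
read q: {B, E, F}
read p: {B, E, F}
Final reachable set {B, E, F} has 3 states.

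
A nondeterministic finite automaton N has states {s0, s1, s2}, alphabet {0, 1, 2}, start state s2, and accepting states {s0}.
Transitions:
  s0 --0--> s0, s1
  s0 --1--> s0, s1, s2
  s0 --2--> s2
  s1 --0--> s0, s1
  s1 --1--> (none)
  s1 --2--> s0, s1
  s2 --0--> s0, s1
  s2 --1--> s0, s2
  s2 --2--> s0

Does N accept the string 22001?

Start: {s2}
read 2: {s0}
read 2: {s2}
read 0: {s0, s1}
read 0: {s0, s1}
read 1: {s0, s1, s2}
Reachable ∩ accepting = {s0} — nonempty.

accepted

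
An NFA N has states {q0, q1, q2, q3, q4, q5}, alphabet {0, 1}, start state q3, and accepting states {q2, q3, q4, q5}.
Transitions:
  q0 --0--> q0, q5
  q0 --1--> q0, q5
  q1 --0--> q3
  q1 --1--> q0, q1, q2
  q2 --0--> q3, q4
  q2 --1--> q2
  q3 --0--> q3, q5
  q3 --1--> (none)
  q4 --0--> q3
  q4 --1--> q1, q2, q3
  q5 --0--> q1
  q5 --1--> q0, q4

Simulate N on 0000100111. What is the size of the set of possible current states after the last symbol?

Start: {q3}
read 0: {q3, q5}
read 0: {q1, q3, q5}
read 0: {q1, q3, q5}
read 0: {q1, q3, q5}
read 1: {q0, q1, q2, q4}
read 0: {q0, q3, q4, q5}
read 0: {q0, q1, q3, q5}
read 1: {q0, q1, q2, q4, q5}
read 1: {q0, q1, q2, q3, q4, q5}
read 1: {q0, q1, q2, q3, q4, q5}
Final reachable set {q0, q1, q2, q3, q4, q5} has 6 states.

6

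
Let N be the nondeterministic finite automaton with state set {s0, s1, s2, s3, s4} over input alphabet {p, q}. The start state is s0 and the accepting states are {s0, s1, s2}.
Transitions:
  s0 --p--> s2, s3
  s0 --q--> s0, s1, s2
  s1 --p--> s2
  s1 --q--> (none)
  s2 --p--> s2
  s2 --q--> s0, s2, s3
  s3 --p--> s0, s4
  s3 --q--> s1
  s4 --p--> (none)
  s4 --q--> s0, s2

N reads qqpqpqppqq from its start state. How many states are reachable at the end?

Start: {s0}
read q: {s0, s1, s2}
read q: {s0, s1, s2, s3}
read p: {s0, s2, s3, s4}
read q: {s0, s1, s2, s3}
read p: {s0, s2, s3, s4}
read q: {s0, s1, s2, s3}
read p: {s0, s2, s3, s4}
read p: {s0, s2, s3, s4}
read q: {s0, s1, s2, s3}
read q: {s0, s1, s2, s3}
Final reachable set {s0, s1, s2, s3} has 4 states.

4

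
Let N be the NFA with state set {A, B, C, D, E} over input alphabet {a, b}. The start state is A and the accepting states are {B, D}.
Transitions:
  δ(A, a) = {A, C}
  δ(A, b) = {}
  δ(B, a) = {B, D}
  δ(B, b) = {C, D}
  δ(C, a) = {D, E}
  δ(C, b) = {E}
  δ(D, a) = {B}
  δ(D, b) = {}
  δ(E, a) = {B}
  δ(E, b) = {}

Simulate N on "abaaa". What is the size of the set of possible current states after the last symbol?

2

Start: {A}
read a: {A, C}
read b: {E}
read a: {B}
read a: {B, D}
read a: {B, D}
Final reachable set {B, D} has 2 states.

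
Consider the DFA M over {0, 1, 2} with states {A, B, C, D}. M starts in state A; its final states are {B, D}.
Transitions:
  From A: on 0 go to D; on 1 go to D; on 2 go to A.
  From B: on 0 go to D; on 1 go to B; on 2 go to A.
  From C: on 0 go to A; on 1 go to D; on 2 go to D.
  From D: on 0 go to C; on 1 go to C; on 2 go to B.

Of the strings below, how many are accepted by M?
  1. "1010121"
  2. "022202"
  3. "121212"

3

"1010121": accepted
"022202": accepted
"121212": accepted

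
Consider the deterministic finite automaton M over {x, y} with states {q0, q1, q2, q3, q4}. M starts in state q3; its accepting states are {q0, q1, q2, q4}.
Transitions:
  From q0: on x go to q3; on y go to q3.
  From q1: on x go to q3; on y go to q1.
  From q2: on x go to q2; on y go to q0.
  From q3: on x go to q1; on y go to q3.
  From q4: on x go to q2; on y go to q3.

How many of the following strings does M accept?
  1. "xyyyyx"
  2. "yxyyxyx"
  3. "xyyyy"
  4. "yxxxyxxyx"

"xyyyyx": rejected
"yxyyxyx": accepted
"xyyyy": accepted
"yxxxyxxyx": rejected

2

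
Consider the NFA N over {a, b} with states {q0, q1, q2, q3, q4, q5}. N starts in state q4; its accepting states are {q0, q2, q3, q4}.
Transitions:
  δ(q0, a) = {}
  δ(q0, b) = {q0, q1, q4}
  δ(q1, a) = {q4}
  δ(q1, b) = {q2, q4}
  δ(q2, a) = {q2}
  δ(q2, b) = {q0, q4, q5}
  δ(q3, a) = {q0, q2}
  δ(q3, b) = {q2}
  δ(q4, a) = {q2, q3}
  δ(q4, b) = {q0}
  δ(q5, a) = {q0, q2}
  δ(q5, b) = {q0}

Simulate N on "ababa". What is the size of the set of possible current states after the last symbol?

Start: {q4}
read a: {q2, q3}
read b: {q0, q2, q4, q5}
read a: {q0, q2, q3}
read b: {q0, q1, q2, q4, q5}
read a: {q0, q2, q3, q4}
Final reachable set {q0, q2, q3, q4} has 4 states.

4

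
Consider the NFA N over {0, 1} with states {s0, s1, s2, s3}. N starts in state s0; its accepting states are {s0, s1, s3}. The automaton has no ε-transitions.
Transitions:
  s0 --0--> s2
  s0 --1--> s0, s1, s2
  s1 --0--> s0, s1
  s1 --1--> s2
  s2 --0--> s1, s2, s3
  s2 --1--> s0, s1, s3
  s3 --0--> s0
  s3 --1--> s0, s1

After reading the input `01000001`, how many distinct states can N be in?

Start: {s0}
read 0: {s2}
read 1: {s0, s1, s3}
read 0: {s0, s1, s2}
read 0: {s0, s1, s2, s3}
read 0: {s0, s1, s2, s3}
read 0: {s0, s1, s2, s3}
read 0: {s0, s1, s2, s3}
read 1: {s0, s1, s2, s3}
Final reachable set {s0, s1, s2, s3} has 4 states.

4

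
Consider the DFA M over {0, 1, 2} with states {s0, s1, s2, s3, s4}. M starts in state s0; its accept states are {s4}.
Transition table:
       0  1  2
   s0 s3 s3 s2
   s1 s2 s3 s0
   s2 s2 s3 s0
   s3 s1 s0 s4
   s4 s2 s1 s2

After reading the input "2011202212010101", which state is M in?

s0 --2--> s2
s2 --0--> s2
s2 --1--> s3
s3 --1--> s0
s0 --2--> s2
s2 --0--> s2
s2 --2--> s0
s0 --2--> s2
s2 --1--> s3
s3 --2--> s4
s4 --0--> s2
s2 --1--> s3
s3 --0--> s1
s1 --1--> s3
s3 --0--> s1
s1 --1--> s3

s3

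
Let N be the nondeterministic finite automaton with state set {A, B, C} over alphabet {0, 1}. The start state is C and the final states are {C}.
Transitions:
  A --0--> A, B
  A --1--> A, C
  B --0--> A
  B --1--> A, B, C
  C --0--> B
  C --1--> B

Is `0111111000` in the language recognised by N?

Start: {C}
read 0: {B}
read 1: {A, B, C}
read 1: {A, B, C}
read 1: {A, B, C}
read 1: {A, B, C}
read 1: {A, B, C}
read 1: {A, B, C}
read 0: {A, B}
read 0: {A, B}
read 0: {A, B}
Reachable ∩ accepting = {} — empty.

rejected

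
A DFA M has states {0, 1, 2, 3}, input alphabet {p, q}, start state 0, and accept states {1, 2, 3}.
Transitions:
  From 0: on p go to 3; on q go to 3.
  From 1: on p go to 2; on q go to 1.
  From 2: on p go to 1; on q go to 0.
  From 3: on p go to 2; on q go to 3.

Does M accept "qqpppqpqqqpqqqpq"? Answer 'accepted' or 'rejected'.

rejected

0 --q--> 3
3 --q--> 3
3 --p--> 2
2 --p--> 1
1 --p--> 2
2 --q--> 0
0 --p--> 3
3 --q--> 3
3 --q--> 3
3 --q--> 3
3 --p--> 2
2 --q--> 0
0 --q--> 3
3 --q--> 3
3 --p--> 2
2 --q--> 0
End in state 0, which is not an accepting state.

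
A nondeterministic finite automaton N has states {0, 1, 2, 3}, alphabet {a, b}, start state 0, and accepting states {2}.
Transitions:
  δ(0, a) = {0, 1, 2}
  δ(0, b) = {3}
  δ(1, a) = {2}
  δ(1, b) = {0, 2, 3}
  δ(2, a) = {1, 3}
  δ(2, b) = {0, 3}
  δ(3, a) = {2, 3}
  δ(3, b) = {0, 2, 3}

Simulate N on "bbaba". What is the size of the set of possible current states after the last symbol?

4

Start: {0}
read b: {3}
read b: {0, 2, 3}
read a: {0, 1, 2, 3}
read b: {0, 2, 3}
read a: {0, 1, 2, 3}
Final reachable set {0, 1, 2, 3} has 4 states.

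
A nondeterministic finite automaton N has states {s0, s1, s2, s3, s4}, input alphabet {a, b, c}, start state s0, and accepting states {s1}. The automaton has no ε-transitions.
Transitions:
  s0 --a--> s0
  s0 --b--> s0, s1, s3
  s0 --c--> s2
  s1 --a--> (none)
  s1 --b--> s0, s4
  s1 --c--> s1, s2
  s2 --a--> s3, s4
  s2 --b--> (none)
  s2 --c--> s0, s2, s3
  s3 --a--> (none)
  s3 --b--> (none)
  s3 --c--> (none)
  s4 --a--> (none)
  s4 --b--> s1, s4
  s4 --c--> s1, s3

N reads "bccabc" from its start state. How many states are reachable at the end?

3

Start: {s0}
read b: {s0, s1, s3}
read c: {s1, s2}
read c: {s0, s1, s2, s3}
read a: {s0, s3, s4}
read b: {s0, s1, s3, s4}
read c: {s1, s2, s3}
Final reachable set {s1, s2, s3} has 3 states.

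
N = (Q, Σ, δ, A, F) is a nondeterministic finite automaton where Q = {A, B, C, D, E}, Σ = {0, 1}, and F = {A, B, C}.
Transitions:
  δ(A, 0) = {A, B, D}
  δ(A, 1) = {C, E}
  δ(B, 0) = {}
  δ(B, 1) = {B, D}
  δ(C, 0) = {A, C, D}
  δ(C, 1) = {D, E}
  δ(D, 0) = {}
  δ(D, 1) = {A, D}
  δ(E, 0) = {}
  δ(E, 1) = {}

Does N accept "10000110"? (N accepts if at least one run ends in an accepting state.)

accepted

Start: {A}
read 1: {C, E}
read 0: {A, C, D}
read 0: {A, B, C, D}
read 0: {A, B, C, D}
read 0: {A, B, C, D}
read 1: {A, B, C, D, E}
read 1: {A, B, C, D, E}
read 0: {A, B, C, D}
Reachable ∩ accepting = {A, B, C} — nonempty.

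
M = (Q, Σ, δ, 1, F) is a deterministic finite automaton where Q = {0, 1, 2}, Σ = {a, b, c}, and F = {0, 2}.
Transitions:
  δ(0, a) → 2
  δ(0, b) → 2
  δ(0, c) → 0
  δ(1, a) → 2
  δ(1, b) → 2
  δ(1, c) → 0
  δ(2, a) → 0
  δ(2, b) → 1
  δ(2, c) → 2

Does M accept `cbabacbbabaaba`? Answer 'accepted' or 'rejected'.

1 --c--> 0
0 --b--> 2
2 --a--> 0
0 --b--> 2
2 --a--> 0
0 --c--> 0
0 --b--> 2
2 --b--> 1
1 --a--> 2
2 --b--> 1
1 --a--> 2
2 --a--> 0
0 --b--> 2
2 --a--> 0
End in state 0, which is an accepting state.

accepted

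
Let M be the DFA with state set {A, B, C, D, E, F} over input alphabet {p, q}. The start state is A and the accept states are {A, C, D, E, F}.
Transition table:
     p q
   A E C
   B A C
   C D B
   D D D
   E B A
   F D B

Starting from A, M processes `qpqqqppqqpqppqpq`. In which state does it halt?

D

A --q--> C
C --p--> D
D --q--> D
D --q--> D
D --q--> D
D --p--> D
D --p--> D
D --q--> D
D --q--> D
D --p--> D
D --q--> D
D --p--> D
D --p--> D
D --q--> D
D --p--> D
D --q--> D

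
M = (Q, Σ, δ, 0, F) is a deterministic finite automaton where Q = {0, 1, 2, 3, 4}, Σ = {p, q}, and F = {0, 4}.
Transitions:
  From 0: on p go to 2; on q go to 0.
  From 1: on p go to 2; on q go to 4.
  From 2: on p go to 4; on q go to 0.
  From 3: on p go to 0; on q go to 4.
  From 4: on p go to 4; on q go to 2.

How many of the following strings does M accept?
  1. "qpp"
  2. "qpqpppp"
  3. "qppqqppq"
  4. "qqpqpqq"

3

"qpp": accepted
"qpqpppp": accepted
"qppqqppq": rejected
"qqpqpqq": accepted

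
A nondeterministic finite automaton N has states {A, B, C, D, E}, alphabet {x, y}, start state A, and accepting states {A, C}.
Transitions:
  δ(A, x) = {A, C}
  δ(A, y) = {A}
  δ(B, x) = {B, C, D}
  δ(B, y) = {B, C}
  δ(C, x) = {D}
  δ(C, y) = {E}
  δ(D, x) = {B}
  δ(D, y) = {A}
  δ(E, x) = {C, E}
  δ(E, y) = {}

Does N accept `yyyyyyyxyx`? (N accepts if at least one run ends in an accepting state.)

Start: {A}
read y: {A}
read y: {A}
read y: {A}
read y: {A}
read y: {A}
read y: {A}
read y: {A}
read x: {A, C}
read y: {A, E}
read x: {A, C, E}
Reachable ∩ accepting = {A, C} — nonempty.

accepted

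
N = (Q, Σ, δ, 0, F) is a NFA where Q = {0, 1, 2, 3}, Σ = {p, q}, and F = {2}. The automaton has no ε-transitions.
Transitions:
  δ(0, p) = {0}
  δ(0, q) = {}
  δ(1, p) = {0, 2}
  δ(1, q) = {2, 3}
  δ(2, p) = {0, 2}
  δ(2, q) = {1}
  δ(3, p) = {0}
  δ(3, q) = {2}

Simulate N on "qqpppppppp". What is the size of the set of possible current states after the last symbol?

Start: {0}
read q: {}
The reachable set is empty and stays empty for the remaining 9 symbols.
Final reachable set {} has 0 states.

0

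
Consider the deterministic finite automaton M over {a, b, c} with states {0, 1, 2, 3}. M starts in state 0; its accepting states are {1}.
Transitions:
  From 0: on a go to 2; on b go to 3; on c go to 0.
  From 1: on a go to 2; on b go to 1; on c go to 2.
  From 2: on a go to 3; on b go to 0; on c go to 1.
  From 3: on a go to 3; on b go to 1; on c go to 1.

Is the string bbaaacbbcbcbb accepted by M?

0 --b--> 3
3 --b--> 1
1 --a--> 2
2 --a--> 3
3 --a--> 3
3 --c--> 1
1 --b--> 1
1 --b--> 1
1 --c--> 2
2 --b--> 0
0 --c--> 0
0 --b--> 3
3 --b--> 1
End in state 1, which is an accepting state.

accepted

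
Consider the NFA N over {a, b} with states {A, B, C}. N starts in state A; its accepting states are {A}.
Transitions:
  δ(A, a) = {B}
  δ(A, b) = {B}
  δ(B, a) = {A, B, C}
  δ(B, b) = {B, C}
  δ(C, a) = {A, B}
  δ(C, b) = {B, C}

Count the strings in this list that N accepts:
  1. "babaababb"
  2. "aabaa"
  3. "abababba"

2

"babaababb": rejected
"aabaa": accepted
"abababba": accepted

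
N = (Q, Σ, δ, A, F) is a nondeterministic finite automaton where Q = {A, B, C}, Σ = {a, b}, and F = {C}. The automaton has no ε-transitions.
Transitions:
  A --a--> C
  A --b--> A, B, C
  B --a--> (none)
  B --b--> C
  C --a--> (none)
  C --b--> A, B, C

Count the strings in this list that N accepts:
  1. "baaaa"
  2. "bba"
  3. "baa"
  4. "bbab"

"baaaa": rejected
"bba": accepted
"baa": rejected
"bbab": accepted

2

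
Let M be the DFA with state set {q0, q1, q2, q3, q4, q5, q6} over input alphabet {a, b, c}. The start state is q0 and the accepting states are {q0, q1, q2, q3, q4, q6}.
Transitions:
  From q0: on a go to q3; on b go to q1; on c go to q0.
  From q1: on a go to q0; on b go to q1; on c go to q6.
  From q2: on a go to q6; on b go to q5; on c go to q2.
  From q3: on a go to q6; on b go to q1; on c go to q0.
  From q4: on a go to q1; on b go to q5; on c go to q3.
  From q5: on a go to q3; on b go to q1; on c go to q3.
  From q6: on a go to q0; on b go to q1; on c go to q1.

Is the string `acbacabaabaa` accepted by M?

accepted

q0 --a--> q3
q3 --c--> q0
q0 --b--> q1
q1 --a--> q0
q0 --c--> q0
q0 --a--> q3
q3 --b--> q1
q1 --a--> q0
q0 --a--> q3
q3 --b--> q1
q1 --a--> q0
q0 --a--> q3
End in state q3, which is an accepting state.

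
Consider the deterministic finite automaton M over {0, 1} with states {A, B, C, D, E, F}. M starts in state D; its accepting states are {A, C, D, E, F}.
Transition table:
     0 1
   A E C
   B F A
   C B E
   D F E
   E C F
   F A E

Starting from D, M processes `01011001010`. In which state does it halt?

D --0--> F
F --1--> E
E --0--> C
C --1--> E
E --1--> F
F --0--> A
A --0--> E
E --1--> F
F --0--> A
A --1--> C
C --0--> B

B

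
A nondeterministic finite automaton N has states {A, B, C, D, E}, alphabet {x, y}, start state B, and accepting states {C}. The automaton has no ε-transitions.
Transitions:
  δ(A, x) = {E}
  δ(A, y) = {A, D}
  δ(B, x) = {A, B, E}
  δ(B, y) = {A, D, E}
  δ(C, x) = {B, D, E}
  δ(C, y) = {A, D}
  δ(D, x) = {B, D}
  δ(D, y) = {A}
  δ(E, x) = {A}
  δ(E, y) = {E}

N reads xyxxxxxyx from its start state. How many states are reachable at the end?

4

Start: {B}
read x: {A, B, E}
read y: {A, D, E}
read x: {A, B, D, E}
read x: {A, B, D, E}
read x: {A, B, D, E}
read x: {A, B, D, E}
read x: {A, B, D, E}
read y: {A, D, E}
read x: {A, B, D, E}
Final reachable set {A, B, D, E} has 4 states.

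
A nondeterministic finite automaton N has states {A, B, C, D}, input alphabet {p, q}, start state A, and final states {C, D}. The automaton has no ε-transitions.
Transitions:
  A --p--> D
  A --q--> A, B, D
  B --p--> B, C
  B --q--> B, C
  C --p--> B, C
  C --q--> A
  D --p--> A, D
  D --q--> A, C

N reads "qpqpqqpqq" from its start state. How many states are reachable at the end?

4

Start: {A}
read q: {A, B, D}
read p: {A, B, C, D}
read q: {A, B, C, D}
read p: {A, B, C, D}
read q: {A, B, C, D}
read q: {A, B, C, D}
read p: {A, B, C, D}
read q: {A, B, C, D}
read q: {A, B, C, D}
Final reachable set {A, B, C, D} has 4 states.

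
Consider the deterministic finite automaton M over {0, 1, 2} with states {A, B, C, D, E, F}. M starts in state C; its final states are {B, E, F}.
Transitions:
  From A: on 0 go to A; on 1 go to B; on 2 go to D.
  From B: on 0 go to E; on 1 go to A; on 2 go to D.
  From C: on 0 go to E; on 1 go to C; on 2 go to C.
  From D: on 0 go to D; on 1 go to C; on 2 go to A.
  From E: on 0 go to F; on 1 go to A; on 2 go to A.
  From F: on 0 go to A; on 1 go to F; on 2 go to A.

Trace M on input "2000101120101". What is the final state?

C --2--> C
C --0--> E
E --0--> F
F --0--> A
A --1--> B
B --0--> E
E --1--> A
A --1--> B
B --2--> D
D --0--> D
D --1--> C
C --0--> E
E --1--> A

A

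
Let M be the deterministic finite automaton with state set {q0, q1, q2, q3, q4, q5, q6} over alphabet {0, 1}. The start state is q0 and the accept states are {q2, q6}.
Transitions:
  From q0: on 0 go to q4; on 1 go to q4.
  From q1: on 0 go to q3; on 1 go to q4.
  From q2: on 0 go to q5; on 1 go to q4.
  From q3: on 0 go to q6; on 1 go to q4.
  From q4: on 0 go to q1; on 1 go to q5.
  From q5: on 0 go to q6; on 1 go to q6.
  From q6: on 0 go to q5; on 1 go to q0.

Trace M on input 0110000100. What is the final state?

q0 --0--> q4
q4 --1--> q5
q5 --1--> q6
q6 --0--> q5
q5 --0--> q6
q6 --0--> q5
q5 --0--> q6
q6 --1--> q0
q0 --0--> q4
q4 --0--> q1

q1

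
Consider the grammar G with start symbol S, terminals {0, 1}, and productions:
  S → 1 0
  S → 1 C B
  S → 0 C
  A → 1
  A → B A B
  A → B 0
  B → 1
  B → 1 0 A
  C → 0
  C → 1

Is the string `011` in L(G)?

no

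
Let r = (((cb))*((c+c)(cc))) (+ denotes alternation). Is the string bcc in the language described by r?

no

No split of bcc into u·v has ((cb))* matching u and ((c+c)(cc)) matching v.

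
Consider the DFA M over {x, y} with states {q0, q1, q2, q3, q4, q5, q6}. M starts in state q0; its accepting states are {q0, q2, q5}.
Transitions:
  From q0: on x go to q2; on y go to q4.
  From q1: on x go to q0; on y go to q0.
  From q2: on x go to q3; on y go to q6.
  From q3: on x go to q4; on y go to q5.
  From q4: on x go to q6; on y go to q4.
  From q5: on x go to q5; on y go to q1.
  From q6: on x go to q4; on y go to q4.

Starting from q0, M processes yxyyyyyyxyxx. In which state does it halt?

q0 --y--> q4
q4 --x--> q6
q6 --y--> q4
q4 --y--> q4
q4 --y--> q4
q4 --y--> q4
q4 --y--> q4
q4 --y--> q4
q4 --x--> q6
q6 --y--> q4
q4 --x--> q6
q6 --x--> q4

q4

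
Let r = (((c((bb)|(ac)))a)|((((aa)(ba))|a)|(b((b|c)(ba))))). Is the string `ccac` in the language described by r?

no

Neither ((c((bb)|(ac)))a) nor ((((aa)(ba))|a)|(b((b|c)(ba)))) matches ccac.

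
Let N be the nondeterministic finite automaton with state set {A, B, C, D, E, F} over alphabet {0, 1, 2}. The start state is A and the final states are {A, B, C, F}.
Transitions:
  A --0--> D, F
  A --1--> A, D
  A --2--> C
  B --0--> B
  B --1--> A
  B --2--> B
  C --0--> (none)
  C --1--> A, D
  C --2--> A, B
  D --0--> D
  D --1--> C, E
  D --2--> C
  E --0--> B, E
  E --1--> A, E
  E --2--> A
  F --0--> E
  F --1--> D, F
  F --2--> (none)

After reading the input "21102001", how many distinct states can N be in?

Start: {A}
read 2: {C}
read 1: {A, D}
read 1: {A, C, D, E}
read 0: {B, D, E, F}
read 2: {A, B, C}
read 0: {B, D, F}
read 0: {B, D, E}
read 1: {A, C, E}
Final reachable set {A, C, E} has 3 states.

3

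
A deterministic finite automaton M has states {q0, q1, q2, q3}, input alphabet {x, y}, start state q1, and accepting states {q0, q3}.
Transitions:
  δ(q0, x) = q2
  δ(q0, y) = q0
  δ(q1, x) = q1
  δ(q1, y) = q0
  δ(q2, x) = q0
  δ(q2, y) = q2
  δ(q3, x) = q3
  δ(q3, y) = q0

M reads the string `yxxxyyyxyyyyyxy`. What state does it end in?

q2

q1 --y--> q0
q0 --x--> q2
q2 --x--> q0
q0 --x--> q2
q2 --y--> q2
q2 --y--> q2
q2 --y--> q2
q2 --x--> q0
q0 --y--> q0
q0 --y--> q0
q0 --y--> q0
q0 --y--> q0
q0 --y--> q0
q0 --x--> q2
q2 --y--> q2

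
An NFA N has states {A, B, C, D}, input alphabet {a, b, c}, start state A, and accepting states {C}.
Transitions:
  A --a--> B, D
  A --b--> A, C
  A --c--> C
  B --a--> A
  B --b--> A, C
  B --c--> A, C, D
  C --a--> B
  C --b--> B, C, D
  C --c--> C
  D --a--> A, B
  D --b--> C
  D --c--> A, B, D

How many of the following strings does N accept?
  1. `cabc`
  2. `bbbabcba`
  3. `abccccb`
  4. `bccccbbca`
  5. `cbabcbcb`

3

`cabc`: accepted
`bbbabcba`: rejected
`abccccb`: accepted
`bccccbbca`: rejected
`cbabcbcb`: accepted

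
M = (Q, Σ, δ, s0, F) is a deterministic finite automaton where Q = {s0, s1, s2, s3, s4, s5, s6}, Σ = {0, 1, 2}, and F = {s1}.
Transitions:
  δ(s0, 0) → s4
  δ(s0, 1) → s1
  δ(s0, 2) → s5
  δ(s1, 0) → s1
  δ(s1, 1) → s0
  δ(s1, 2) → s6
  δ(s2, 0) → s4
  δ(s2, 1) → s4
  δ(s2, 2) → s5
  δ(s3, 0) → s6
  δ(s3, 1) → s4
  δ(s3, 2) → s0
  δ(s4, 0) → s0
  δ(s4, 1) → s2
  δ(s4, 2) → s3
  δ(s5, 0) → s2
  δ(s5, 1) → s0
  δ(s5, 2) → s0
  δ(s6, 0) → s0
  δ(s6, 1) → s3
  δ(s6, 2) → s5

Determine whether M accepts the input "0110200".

rejected

s0 --0--> s4
s4 --1--> s2
s2 --1--> s4
s4 --0--> s0
s0 --2--> s5
s5 --0--> s2
s2 --0--> s4
End in state s4, which is not an accepting state.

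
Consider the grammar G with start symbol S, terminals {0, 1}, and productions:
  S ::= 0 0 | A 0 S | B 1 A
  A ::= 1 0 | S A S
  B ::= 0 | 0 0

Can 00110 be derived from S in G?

yes

S ⇒ B1A ⇒ 001A ⇒ 00110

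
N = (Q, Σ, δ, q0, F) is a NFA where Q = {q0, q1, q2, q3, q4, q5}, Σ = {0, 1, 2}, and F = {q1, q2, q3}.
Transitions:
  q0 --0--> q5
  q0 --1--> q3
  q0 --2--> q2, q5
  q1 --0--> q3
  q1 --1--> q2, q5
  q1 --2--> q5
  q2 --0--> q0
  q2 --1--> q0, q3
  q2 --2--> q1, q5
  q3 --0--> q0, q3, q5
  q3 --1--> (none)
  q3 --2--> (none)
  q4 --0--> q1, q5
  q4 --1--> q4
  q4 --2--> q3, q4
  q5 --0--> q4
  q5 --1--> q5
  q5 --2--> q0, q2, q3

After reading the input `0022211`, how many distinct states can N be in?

Start: {q0}
read 0: {q5}
read 0: {q4}
read 2: {q3, q4}
read 2: {q3, q4}
read 2: {q3, q4}
read 1: {q4}
read 1: {q4}
Final reachable set {q4} has 1 state.

1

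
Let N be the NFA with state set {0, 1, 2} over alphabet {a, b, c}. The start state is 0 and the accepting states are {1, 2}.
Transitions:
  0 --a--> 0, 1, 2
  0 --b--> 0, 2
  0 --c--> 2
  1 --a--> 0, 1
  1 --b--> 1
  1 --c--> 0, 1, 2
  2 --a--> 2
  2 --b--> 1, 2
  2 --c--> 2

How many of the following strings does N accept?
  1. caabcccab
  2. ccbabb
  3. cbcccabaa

caabcccab: accepted
ccbabb: accepted
cbcccabaa: accepted

3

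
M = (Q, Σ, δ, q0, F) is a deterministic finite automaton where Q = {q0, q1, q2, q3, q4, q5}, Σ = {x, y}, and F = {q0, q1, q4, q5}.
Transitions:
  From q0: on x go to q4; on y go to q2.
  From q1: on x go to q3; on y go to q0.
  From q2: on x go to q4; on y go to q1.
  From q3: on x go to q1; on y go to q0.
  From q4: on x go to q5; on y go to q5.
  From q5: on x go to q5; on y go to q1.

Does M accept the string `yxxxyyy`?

q0 --y--> q2
q2 --x--> q4
q4 --x--> q5
q5 --x--> q5
q5 --y--> q1
q1 --y--> q0
q0 --y--> q2
End in state q2, which is not an accepting state.

rejected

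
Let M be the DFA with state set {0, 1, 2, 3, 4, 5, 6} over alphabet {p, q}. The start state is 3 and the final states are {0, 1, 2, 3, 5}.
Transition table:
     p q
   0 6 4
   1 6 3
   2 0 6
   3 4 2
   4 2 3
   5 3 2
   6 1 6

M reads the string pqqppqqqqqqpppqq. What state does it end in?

3 --p--> 4
4 --q--> 3
3 --q--> 2
2 --p--> 0
0 --p--> 6
6 --q--> 6
6 --q--> 6
6 --q--> 6
6 --q--> 6
6 --q--> 6
6 --q--> 6
6 --p--> 1
1 --p--> 6
6 --p--> 1
1 --q--> 3
3 --q--> 2

2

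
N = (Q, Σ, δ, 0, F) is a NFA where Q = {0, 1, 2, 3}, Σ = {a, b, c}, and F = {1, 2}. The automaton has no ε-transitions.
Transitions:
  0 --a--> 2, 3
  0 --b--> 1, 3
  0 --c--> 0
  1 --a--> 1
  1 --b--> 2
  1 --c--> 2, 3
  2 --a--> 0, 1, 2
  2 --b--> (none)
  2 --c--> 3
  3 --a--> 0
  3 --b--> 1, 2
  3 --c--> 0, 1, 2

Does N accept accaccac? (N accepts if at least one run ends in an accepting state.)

Start: {0}
read a: {2, 3}
read c: {0, 1, 2, 3}
read c: {0, 1, 2, 3}
read a: {0, 1, 2, 3}
read c: {0, 1, 2, 3}
read c: {0, 1, 2, 3}
read a: {0, 1, 2, 3}
read c: {0, 1, 2, 3}
Reachable ∩ accepting = {1, 2} — nonempty.

accepted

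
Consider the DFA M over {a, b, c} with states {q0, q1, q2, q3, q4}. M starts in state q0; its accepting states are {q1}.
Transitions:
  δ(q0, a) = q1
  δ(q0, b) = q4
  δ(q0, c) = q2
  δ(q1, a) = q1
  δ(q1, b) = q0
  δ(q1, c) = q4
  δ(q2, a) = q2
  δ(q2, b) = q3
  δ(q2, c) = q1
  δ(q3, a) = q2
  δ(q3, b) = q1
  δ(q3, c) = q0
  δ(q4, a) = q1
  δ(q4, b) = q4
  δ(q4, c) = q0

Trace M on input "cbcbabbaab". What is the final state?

q0 --c--> q2
q2 --b--> q3
q3 --c--> q0
q0 --b--> q4
q4 --a--> q1
q1 --b--> q0
q0 --b--> q4
q4 --a--> q1
q1 --a--> q1
q1 --b--> q0

q0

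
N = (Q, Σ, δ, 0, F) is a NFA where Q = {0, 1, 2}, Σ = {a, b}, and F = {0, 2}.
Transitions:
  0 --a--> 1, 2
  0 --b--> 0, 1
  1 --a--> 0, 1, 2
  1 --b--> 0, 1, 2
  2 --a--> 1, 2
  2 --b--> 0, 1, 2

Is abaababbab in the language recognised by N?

accepted

Start: {0}
read a: {1, 2}
read b: {0, 1, 2}
read a: {0, 1, 2}
read a: {0, 1, 2}
read b: {0, 1, 2}
read a: {0, 1, 2}
read b: {0, 1, 2}
read b: {0, 1, 2}
read a: {0, 1, 2}
read b: {0, 1, 2}
Reachable ∩ accepting = {0, 2} — nonempty.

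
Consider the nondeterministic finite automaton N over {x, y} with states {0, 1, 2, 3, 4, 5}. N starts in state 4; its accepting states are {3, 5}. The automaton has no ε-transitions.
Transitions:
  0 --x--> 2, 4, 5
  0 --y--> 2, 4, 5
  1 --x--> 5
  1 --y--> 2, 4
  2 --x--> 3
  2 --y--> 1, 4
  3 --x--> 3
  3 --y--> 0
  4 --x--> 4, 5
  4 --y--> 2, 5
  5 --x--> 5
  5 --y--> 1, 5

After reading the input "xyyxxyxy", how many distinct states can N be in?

Start: {4}
read x: {4, 5}
read y: {1, 2, 5}
read y: {1, 2, 4, 5}
read x: {3, 4, 5}
read x: {3, 4, 5}
read y: {0, 1, 2, 5}
read x: {2, 3, 4, 5}
read y: {0, 1, 2, 4, 5}
Final reachable set {0, 1, 2, 4, 5} has 5 states.

5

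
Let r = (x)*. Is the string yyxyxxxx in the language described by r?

yyxyxxxx cannot be split into zero or more pieces each matching x.

no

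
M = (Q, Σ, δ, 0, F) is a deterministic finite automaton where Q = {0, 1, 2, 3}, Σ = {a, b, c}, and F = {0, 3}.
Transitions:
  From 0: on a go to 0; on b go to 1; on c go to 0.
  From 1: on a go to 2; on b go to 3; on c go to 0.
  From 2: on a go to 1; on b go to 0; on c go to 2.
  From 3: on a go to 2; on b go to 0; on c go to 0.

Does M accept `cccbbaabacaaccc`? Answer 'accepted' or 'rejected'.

rejected

0 --c--> 0
0 --c--> 0
0 --c--> 0
0 --b--> 1
1 --b--> 3
3 --a--> 2
2 --a--> 1
1 --b--> 3
3 --a--> 2
2 --c--> 2
2 --a--> 1
1 --a--> 2
2 --c--> 2
2 --c--> 2
2 --c--> 2
End in state 2, which is not an accepting state.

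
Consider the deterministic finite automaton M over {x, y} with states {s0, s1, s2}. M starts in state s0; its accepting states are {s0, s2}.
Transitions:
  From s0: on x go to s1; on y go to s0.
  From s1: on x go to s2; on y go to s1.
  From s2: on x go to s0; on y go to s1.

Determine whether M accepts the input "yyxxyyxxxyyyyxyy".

rejected

s0 --y--> s0
s0 --y--> s0
s0 --x--> s1
s1 --x--> s2
s2 --y--> s1
s1 --y--> s1
s1 --x--> s2
s2 --x--> s0
s0 --x--> s1
s1 --y--> s1
s1 --y--> s1
s1 --y--> s1
s1 --y--> s1
s1 --x--> s2
s2 --y--> s1
s1 --y--> s1
End in state s1, which is not an accepting state.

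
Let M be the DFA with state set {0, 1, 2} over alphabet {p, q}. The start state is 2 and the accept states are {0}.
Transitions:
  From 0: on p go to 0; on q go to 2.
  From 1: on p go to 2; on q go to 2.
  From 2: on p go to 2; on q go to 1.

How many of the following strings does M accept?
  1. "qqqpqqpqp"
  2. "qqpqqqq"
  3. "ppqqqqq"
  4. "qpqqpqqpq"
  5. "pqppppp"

"qqqpqqpqp": rejected
"qqpqqqq": rejected
"ppqqqqq": rejected
"qpqqpqqpq": rejected
"pqppppp": rejected

0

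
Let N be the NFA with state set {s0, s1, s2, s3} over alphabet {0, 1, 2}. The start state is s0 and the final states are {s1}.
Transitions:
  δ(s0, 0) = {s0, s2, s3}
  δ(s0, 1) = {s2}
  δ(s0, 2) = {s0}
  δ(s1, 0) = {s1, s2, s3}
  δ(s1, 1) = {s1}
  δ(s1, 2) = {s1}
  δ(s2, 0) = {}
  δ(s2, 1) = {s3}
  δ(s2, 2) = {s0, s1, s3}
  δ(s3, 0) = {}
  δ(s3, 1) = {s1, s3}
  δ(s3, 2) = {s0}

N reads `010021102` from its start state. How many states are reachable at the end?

Start: {s0}
read 0: {s0, s2, s3}
read 1: {s1, s2, s3}
read 0: {s1, s2, s3}
read 0: {s1, s2, s3}
read 2: {s0, s1, s3}
read 1: {s1, s2, s3}
read 1: {s1, s3}
read 0: {s1, s2, s3}
read 2: {s0, s1, s3}
Final reachable set {s0, s1, s3} has 3 states.

3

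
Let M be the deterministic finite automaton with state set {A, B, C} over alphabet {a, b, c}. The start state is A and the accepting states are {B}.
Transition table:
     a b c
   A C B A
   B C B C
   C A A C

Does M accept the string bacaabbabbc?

A --b--> B
B --a--> C
C --c--> C
C --a--> A
A --a--> C
C --b--> A
A --b--> B
B --a--> C
C --b--> A
A --b--> B
B --c--> C
End in state C, which is not an accepting state.

rejected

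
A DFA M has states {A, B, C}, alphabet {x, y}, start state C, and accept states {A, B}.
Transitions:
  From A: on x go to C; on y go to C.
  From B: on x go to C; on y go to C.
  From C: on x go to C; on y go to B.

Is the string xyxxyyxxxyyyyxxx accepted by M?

C --x--> C
C --y--> B
B --x--> C
C --x--> C
C --y--> B
B --y--> C
C --x--> C
C --x--> C
C --x--> C
C --y--> B
B --y--> C
C --y--> B
B --y--> C
C --x--> C
C --x--> C
C --x--> C
End in state C, which is not an accepting state.

rejected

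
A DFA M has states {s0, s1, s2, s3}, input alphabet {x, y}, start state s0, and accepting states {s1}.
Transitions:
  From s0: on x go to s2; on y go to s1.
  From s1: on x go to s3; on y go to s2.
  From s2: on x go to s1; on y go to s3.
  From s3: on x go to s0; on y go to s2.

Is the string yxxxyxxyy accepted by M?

s0 --y--> s1
s1 --x--> s3
s3 --x--> s0
s0 --x--> s2
s2 --y--> s3
s3 --x--> s0
s0 --x--> s2
s2 --y--> s3
s3 --y--> s2
End in state s2, which is not an accepting state.

rejected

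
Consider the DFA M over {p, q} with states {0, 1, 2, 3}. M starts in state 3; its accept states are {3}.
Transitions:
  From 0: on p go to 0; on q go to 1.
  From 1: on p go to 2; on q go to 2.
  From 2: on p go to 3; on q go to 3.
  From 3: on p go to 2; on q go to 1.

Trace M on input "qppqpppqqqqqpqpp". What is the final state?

3

3 --q--> 1
1 --p--> 2
2 --p--> 3
3 --q--> 1
1 --p--> 2
2 --p--> 3
3 --p--> 2
2 --q--> 3
3 --q--> 1
1 --q--> 2
2 --q--> 3
3 --q--> 1
1 --p--> 2
2 --q--> 3
3 --p--> 2
2 --p--> 3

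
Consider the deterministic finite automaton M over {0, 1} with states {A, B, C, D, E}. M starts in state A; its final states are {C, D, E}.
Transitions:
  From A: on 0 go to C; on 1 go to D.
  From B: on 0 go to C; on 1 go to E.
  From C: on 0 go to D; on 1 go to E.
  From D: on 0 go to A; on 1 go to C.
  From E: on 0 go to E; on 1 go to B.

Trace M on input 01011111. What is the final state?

A --0--> C
C --1--> E
E --0--> E
E --1--> B
B --1--> E
E --1--> B
B --1--> E
E --1--> B

B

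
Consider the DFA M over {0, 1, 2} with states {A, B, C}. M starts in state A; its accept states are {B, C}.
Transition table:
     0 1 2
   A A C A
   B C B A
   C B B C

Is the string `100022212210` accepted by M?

A --1--> C
C --0--> B
B --0--> C
C --0--> B
B --2--> A
A --2--> A
A --2--> A
A --1--> C
C --2--> C
C --2--> C
C --1--> B
B --0--> C
End in state C, which is an accepting state.

accepted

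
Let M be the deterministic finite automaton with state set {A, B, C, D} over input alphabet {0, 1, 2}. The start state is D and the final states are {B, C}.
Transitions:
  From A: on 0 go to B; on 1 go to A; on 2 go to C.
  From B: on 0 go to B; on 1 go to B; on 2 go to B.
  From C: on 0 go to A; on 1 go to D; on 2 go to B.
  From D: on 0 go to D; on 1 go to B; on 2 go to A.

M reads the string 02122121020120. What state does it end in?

B

D --0--> D
D --2--> A
A --1--> A
A --2--> C
C --2--> B
B --1--> B
B --2--> B
B --1--> B
B --0--> B
B --2--> B
B --0--> B
B --1--> B
B --2--> B
B --0--> B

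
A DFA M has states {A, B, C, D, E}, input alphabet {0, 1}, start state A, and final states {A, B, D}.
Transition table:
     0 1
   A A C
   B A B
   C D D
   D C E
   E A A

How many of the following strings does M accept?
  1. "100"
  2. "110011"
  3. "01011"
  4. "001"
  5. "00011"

"100": rejected
"110011": accepted
"01011": accepted
"001": rejected
"00011": accepted

3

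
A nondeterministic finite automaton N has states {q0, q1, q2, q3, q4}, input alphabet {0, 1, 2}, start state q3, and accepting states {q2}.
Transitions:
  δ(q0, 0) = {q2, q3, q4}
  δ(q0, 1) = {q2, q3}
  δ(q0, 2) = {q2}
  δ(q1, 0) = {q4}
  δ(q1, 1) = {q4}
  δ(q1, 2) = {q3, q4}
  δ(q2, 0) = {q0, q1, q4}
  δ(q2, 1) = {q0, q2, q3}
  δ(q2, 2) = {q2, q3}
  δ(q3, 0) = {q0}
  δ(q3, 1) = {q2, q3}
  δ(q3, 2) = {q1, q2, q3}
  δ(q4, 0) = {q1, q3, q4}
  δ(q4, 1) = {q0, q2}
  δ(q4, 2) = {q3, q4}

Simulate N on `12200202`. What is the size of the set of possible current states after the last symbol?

Start: {q3}
read 1: {q2, q3}
read 2: {q1, q2, q3}
read 2: {q1, q2, q3, q4}
read 0: {q0, q1, q3, q4}
read 0: {q0, q1, q2, q3, q4}
read 2: {q1, q2, q3, q4}
read 0: {q0, q1, q3, q4}
read 2: {q1, q2, q3, q4}
Final reachable set {q1, q2, q3, q4} has 4 states.

4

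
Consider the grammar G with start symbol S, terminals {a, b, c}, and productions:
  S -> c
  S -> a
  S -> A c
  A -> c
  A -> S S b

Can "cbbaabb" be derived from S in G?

no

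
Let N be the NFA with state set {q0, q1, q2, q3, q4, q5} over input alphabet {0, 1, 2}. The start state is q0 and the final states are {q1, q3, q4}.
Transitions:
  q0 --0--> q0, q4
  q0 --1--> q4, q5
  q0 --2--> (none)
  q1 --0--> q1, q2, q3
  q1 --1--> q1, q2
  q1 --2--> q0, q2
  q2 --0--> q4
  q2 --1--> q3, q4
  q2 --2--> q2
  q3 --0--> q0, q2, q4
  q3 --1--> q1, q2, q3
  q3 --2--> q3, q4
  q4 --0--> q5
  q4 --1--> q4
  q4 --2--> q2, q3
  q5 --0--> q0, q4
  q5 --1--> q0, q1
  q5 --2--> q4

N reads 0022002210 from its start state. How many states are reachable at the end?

6

Start: {q0}
read 0: {q0, q4}
read 0: {q0, q4, q5}
read 2: {q2, q3, q4}
read 2: {q2, q3, q4}
read 0: {q0, q2, q4, q5}
read 0: {q0, q4, q5}
read 2: {q2, q3, q4}
read 2: {q2, q3, q4}
read 1: {q1, q2, q3, q4}
read 0: {q0, q1, q2, q3, q4, q5}
Final reachable set {q0, q1, q2, q3, q4, q5} has 6 states.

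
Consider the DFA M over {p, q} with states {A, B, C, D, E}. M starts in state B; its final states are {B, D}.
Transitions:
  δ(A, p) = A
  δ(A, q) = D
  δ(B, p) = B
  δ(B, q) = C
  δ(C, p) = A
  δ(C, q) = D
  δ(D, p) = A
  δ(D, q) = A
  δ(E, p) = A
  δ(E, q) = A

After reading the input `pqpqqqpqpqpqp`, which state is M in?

A

B --p--> B
B --q--> C
C --p--> A
A --q--> D
D --q--> A
A --q--> D
D --p--> A
A --q--> D
D --p--> A
A --q--> D
D --p--> A
A --q--> D
D --p--> A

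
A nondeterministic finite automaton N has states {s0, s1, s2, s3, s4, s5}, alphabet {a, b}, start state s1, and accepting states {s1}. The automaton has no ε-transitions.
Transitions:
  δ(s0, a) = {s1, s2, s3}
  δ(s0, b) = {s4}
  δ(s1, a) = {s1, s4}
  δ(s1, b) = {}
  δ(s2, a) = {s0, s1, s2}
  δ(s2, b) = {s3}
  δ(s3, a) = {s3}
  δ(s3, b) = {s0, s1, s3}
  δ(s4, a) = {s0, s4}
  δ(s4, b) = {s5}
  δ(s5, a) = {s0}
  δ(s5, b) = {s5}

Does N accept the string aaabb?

Start: {s1}
read a: {s1, s4}
read a: {s0, s1, s4}
read a: {s0, s1, s2, s3, s4}
read b: {s0, s1, s3, s4, s5}
read b: {s0, s1, s3, s4, s5}
Reachable ∩ accepting = {s1} — nonempty.

accepted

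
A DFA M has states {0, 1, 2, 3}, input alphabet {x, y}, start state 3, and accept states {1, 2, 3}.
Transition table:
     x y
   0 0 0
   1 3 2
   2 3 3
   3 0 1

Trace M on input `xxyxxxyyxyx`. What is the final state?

0

3 --x--> 0
0 --x--> 0
0 --y--> 0
0 --x--> 0
0 --x--> 0
0 --x--> 0
0 --y--> 0
0 --y--> 0
0 --x--> 0
0 --y--> 0
0 --x--> 0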